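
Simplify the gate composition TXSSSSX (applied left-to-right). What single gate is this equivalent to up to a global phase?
T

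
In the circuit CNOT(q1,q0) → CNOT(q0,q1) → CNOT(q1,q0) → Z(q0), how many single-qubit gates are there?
1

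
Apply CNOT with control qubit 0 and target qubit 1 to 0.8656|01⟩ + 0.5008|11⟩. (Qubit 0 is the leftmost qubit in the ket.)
0.8656|01⟩ + 0.5008|10⟩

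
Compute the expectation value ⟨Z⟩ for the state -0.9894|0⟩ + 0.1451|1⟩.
0.9579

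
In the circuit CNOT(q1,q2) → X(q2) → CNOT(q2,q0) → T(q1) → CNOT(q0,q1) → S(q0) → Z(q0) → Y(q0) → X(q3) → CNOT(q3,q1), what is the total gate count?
10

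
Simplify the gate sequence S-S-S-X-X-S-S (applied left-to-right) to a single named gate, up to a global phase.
S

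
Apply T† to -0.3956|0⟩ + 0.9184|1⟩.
-0.3956|0⟩ + (0.6494 - 0.6494i)|1⟩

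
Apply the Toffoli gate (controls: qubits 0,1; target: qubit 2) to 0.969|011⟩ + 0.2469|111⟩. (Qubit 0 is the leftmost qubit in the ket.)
0.969|011⟩ + 0.2469|110⟩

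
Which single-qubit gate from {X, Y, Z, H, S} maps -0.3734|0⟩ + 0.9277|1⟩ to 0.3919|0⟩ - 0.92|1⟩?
H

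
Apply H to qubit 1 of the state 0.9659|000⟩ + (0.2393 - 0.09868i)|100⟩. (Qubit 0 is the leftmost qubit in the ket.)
0.683|000⟩ + 0.683|010⟩ + (0.1692 - 0.06978i)|100⟩ + (0.1692 - 0.06978i)|110⟩

H on qubit 1 mixes each pair of kets that differ only in qubit 1: amplitudes (a, b) of (|…0…⟩, |…1…⟩) become ((a + b)/√2, (a − b)/√2). Kets absent from the input have amplitude 0.
(|000⟩, |010⟩): (a, b) = (0.9659, 0) → (0.683, 0.683)
(|100⟩, |110⟩): (a, b) = ((0.2393 - 0.09868i), 0) → ((0.1692 - 0.06978i), (0.1692 - 0.06978i))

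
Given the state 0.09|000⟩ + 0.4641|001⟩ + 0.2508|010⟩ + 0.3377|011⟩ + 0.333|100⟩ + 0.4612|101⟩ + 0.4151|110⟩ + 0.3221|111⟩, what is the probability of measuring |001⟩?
0.2154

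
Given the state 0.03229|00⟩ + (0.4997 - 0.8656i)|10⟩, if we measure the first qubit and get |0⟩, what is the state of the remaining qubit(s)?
|0⟩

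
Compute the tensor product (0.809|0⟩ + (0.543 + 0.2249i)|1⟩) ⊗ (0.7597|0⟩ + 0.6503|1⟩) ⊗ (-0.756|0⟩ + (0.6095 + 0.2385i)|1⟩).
-0.4646|000⟩ + (0.3746 + 0.1466i)|001⟩ - 0.3977|010⟩ + (0.3207 + 0.1255i)|011⟩ + (-0.3119 - 0.1292i)|100⟩ + (0.2107 + 0.2025i)|101⟩ + (-0.267 - 0.1106i)|110⟩ + (0.1803 + 0.1734i)|111⟩

amp(|b₁b₂…⟩) = product of the factor amplitudes for bits b₁, b₂, …; only kets whose every factor amplitude is nonzero survive.
|000⟩: (0.809)(0.7597)(-0.756) = -0.4646
|001⟩: (0.809)(0.7597)(0.6095 + 0.2385i) = (0.3746 + 0.1466i)
|010⟩: (0.809)(0.6503)(-0.756) = -0.3977
|011⟩: (0.809)(0.6503)(0.6095 + 0.2385i) = (0.3207 + 0.1255i)
|100⟩: (0.543 + 0.2249i)(0.7597)(-0.756) = (-0.3119 - 0.1292i)
|101⟩: (0.543 + 0.2249i)(0.7597)(0.6095 + 0.2385i) = (0.2107 + 0.2025i)
|110⟩: (0.543 + 0.2249i)(0.6503)(-0.756) = (-0.267 - 0.1106i)
|111⟩: (0.543 + 0.2249i)(0.6503)(0.6095 + 0.2385i) = (0.1803 + 0.1734i)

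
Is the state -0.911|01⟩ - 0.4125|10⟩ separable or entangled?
Entangled

Writing the state as a|00⟩ + b|01⟩ + c|10⟩ + d|11⟩, it is a product state iff ad − bc = 0.
Here (a, b, c, d) = (0, -0.911, -0.4125, 0): ad − bc = (0)(0) − (-0.911)(-0.4125) = -0.3758 ≠ 0, so the state is entangled.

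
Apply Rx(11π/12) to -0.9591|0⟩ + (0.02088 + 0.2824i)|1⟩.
(0.1548 - 0.0207i)|0⟩ + (0.002725 + 0.9878i)|1⟩

Rx(11π/12) = [[cos(θ/2), −i·sin(θ/2)], [−i·sin(θ/2), cos(θ/2)]]; θ = 11π/12, cos(θ/2) ≈ 0.130526, sin(θ/2) ≈ 0.991445.
With a = amp(|0⟩) = -0.9591 and b = amp(|1⟩) = (0.02088 + 0.2824i):
new amp(|0⟩) = (0.130526)·a + (-0.991445i)·b = (0.1548 - 0.0207i)
new amp(|1⟩) = (-0.991445i)·a + (0.130526)·b = (0.002725 + 0.9878i)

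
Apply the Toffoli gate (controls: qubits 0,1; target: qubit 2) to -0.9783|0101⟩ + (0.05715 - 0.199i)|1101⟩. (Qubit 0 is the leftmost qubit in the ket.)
-0.9783|0101⟩ + (0.05715 - 0.199i)|1111⟩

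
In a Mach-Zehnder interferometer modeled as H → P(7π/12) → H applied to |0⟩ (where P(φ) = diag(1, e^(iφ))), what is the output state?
(0.3706 + 0.483i)|0⟩ + (0.6294 - 0.483i)|1⟩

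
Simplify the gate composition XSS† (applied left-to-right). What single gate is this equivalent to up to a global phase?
X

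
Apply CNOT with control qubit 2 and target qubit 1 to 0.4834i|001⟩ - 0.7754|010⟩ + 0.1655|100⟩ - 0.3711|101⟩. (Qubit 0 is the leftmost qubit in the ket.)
-0.7754|010⟩ + 0.4834i|011⟩ + 0.1655|100⟩ - 0.3711|111⟩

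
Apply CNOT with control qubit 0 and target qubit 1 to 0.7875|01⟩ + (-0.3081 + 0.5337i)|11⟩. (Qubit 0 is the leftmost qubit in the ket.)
0.7875|01⟩ + (-0.3081 + 0.5337i)|10⟩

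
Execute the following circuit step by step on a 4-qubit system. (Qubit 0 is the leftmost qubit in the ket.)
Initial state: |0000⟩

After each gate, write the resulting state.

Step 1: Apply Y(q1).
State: i|0100⟩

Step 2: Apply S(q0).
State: i|0100⟩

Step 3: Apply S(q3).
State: i|0100⟩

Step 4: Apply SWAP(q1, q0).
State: i|1000⟩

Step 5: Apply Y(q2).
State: -|1010⟩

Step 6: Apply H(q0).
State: -1/√2|0010⟩ + 1/√2|1010⟩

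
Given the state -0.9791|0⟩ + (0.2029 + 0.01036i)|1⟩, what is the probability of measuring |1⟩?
0.04128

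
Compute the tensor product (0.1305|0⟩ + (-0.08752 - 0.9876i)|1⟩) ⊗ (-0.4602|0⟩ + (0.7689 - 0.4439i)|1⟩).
-0.06006|00⟩ + (0.1003 - 0.05793i)|01⟩ + (0.04028 + 0.4545i)|10⟩ + (-0.5057 - 0.7205i)|11⟩

amp(|b₁b₂…⟩) = product of the factor amplitudes for bits b₁, b₂, …; only kets whose every factor amplitude is nonzero survive.
|00⟩: (0.1305)(-0.4602) = -0.06006
|01⟩: (0.1305)(0.7689 - 0.4439i) = (0.1003 - 0.05793i)
|10⟩: (-0.08752 - 0.9876i)(-0.4602) = (0.04028 + 0.4545i)
|11⟩: (-0.08752 - 0.9876i)(0.7689 - 0.4439i) = (-0.5057 - 0.7205i)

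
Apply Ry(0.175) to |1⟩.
-0.08739|0⟩ + 0.9962|1⟩

Ry(0.175) = [[cos(θ/2), −sin(θ/2)], [sin(θ/2), cos(θ/2)]]; θ = 0.175, cos(θ/2) ≈ 0.996174, sin(θ/2) ≈ 0.0873884.
With a = amp(|0⟩) = 0 and b = amp(|1⟩) = 1:
new amp(|0⟩) = (0.996174)·a + (-0.0873884)·b = -0.08739
new amp(|1⟩) = (0.0873884)·a + (0.996174)·b = 0.9962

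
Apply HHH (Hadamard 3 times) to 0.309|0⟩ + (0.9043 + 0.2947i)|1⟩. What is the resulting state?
(0.8579 + 0.2084i)|0⟩ + (-0.4209 - 0.2084i)|1⟩

H² = I, so H^3 = H: a single Hadamard. With (a, b) = (0.309, (0.9043 + 0.2947i)), H gives ((a + b)/√2, (a − b)/√2) = ((0.8579 + 0.2084i), (-0.4209 - 0.2084i)).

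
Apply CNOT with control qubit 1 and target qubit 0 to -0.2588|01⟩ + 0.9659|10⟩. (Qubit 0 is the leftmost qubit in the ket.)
0.9659|10⟩ - 0.2588|11⟩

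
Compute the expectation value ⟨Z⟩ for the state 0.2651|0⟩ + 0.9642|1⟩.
-0.8594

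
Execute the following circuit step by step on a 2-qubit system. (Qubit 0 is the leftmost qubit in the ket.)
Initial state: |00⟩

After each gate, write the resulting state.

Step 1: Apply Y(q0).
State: i|10⟩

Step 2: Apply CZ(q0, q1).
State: i|10⟩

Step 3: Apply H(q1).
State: (1/√2)i|10⟩ + (1/√2)i|11⟩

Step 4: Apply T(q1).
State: (1/√2)i|10⟩ + (-1/2 + (1/2)i)|11⟩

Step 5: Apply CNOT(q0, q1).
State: (-1/2 + (1/2)i)|10⟩ + (1/√2)i|11⟩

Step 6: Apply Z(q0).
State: (1/2 - (1/2)i)|10⟩ - (1/√2)i|11⟩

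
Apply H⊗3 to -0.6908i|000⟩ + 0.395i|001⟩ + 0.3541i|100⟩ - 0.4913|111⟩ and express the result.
(-0.1737 + 0.02061i)|000⟩ + (0.1737 - 0.2587i)|001⟩ + (0.1737 + 0.02061i)|010⟩ + (-0.1737 - 0.2587i)|011⟩ + (0.1737 - 0.2298i)|100⟩ + (-0.1737 - 0.5091i)|101⟩ + (-0.1737 - 0.2298i)|110⟩ + (0.1737 - 0.5091i)|111⟩

H⊗3 gives amp(|y⟩) = (1/2√2) Σ_x (−1)^(x·y) amp(|x⟩), where x·y is the number of positions in which both x and y have a 1.
|000⟩: (-0.6908i + 0.395i + 0.3541i - 0.4913)/(2√2) = (-0.1737 + 0.02061i)
|001⟩: (-0.6908i - 0.395i + 0.3541i + 0.4913)/(2√2) = (0.1737 - 0.2587i)
|010⟩: (-0.6908i + 0.395i + 0.3541i + 0.4913)/(2√2) = (0.1737 + 0.02061i)
|011⟩: (-0.6908i - 0.395i + 0.3541i - 0.4913)/(2√2) = (-0.1737 - 0.2587i)
|100⟩: (-0.6908i + 0.395i - 0.3541i + 0.4913)/(2√2) = (0.1737 - 0.2298i)
|101⟩: (-0.6908i - 0.395i - 0.3541i - 0.4913)/(2√2) = (-0.1737 - 0.5091i)
|110⟩: (-0.6908i + 0.395i - 0.3541i - 0.4913)/(2√2) = (-0.1737 - 0.2298i)
|111⟩: (-0.6908i - 0.395i - 0.3541i + 0.4913)/(2√2) = (0.1737 - 0.5091i)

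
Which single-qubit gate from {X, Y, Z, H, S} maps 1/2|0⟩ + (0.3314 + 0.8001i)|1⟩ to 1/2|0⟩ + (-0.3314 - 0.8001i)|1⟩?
Z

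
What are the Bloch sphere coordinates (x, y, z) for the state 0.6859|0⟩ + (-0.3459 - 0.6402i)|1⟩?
(-0.4745, -0.8782, -0.05904)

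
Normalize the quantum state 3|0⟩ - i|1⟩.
0.9487|0⟩ - 0.3162i|1⟩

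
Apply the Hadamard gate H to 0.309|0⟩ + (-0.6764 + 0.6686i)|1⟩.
(-0.2598 + 0.4728i)|0⟩ + (0.6968 - 0.4728i)|1⟩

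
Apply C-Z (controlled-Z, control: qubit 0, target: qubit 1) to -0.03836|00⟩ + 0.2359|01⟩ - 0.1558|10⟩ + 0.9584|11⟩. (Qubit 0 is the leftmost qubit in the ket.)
-0.03836|00⟩ + 0.2359|01⟩ - 0.1558|10⟩ - 0.9584|11⟩

C-Z leaves the control-|0⟩ kets |00⟩, |01⟩ unchanged and applies Z to qubit 1 on the control-|1⟩ pair (|10⟩, |11⟩).
Z = [[1, 0], [0, -1]].
With a = amp(|10⟩) = -0.1558 and b = amp(|11⟩) = 0.9584:
new amp(|10⟩) = (1)·a = -0.1558
new amp(|11⟩) = (-1)·b = -0.9584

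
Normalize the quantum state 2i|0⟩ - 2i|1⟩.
(1/√2)i|0⟩ - (1/√2)i|1⟩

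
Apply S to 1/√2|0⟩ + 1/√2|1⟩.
1/√2|0⟩ + (1/√2)i|1⟩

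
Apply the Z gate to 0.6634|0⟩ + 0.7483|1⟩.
0.6634|0⟩ - 0.7483|1⟩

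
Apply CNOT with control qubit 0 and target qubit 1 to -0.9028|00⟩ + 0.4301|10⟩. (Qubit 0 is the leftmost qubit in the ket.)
-0.9028|00⟩ + 0.4301|11⟩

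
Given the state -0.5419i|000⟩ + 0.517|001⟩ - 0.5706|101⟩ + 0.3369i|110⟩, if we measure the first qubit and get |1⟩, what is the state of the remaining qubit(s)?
-0.8611|01⟩ + 0.5084i|10⟩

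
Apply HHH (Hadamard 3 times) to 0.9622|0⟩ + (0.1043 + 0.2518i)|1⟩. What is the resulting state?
(0.7541 + 0.178i)|0⟩ + (0.6066 - 0.178i)|1⟩

H² = I, so H^3 = H: a single Hadamard. With (a, b) = (0.9622, (0.1043 + 0.2518i)), H gives ((a + b)/√2, (a − b)/√2) = ((0.7541 + 0.178i), (0.6066 - 0.178i)).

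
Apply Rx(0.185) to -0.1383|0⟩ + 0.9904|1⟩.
(-0.1377 - 0.09148i)|0⟩ + (0.9862 + 0.01277i)|1⟩

Rx(0.185) = [[cos(θ/2), −i·sin(θ/2)], [−i·sin(θ/2), cos(θ/2)]]; θ = 0.185, cos(θ/2) ≈ 0.995725, sin(θ/2) ≈ 0.0923681.
With a = amp(|0⟩) = -0.1383 and b = amp(|1⟩) = 0.9904:
new amp(|0⟩) = (0.995725)·a + (-0.0923681i)·b = (-0.1377 - 0.09148i)
new amp(|1⟩) = (-0.0923681i)·a + (0.995725)·b = (0.9862 + 0.01277i)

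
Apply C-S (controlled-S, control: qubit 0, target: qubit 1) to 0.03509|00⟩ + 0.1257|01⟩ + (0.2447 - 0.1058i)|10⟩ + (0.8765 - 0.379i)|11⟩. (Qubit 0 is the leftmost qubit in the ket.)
0.03509|00⟩ + 0.1257|01⟩ + (0.2447 - 0.1058i)|10⟩ + (0.379 + 0.8765i)|11⟩

C-S leaves the control-|0⟩ kets |00⟩, |01⟩ unchanged and applies S to qubit 1 on the control-|1⟩ pair (|10⟩, |11⟩).
S = [[1, 0], [0, i]].
With a = amp(|10⟩) = (0.2447 - 0.1058i) and b = amp(|11⟩) = (0.8765 - 0.379i):
new amp(|10⟩) = (1)·a = (0.2447 - 0.1058i)
new amp(|11⟩) = (i)·b = (0.379 + 0.8765i)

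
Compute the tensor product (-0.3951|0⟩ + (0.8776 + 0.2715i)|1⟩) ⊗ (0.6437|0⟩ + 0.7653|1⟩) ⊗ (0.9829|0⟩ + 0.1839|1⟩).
-0.25|000⟩ - 0.04677|001⟩ - 0.2972|010⟩ - 0.05561|011⟩ + (0.5553 + 0.1718i)|100⟩ + (0.1039 + 0.03214i)|101⟩ + (0.6601 + 0.2042i)|110⟩ + (0.1235 + 0.03821i)|111⟩

amp(|b₁b₂…⟩) = product of the factor amplitudes for bits b₁, b₂, …; only kets whose every factor amplitude is nonzero survive.
|000⟩: (-0.3951)(0.6437)(0.9829) = -0.25
|001⟩: (-0.3951)(0.6437)(0.1839) = -0.04677
|010⟩: (-0.3951)(0.7653)(0.9829) = -0.2972
|011⟩: (-0.3951)(0.7653)(0.1839) = -0.05561
|100⟩: (0.8776 + 0.2715i)(0.6437)(0.9829) = (0.5553 + 0.1718i)
|101⟩: (0.8776 + 0.2715i)(0.6437)(0.1839) = (0.1039 + 0.03214i)
|110⟩: (0.8776 + 0.2715i)(0.7653)(0.9829) = (0.6601 + 0.2042i)
|111⟩: (0.8776 + 0.2715i)(0.7653)(0.1839) = (0.1235 + 0.03821i)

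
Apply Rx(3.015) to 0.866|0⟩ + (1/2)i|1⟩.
0.5538|0⟩ - 0.8326i|1⟩

Rx(3.015) = [[cos(θ/2), −i·sin(θ/2)], [−i·sin(θ/2), cos(θ/2)]]; θ = 3.015, cos(θ/2) ≈ 0.0632541, sin(θ/2) ≈ 0.997997.
With a = amp(|0⟩) = 0.866 and b = amp(|1⟩) = (1/2)i:
new amp(|0⟩) = (0.0632541)·a + (-0.997997i)·b = 0.5538
new amp(|1⟩) = (-0.997997i)·a + (0.0632541)·b = -0.8326i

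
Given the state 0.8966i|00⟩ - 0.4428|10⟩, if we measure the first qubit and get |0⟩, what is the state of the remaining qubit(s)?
i|0⟩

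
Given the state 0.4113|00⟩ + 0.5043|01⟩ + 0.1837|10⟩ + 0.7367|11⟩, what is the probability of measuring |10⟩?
0.03375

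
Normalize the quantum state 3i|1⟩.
i|1⟩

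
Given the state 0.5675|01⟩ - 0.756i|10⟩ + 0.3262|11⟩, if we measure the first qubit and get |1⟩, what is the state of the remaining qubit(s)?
-0.9182i|0⟩ + 0.3962|1⟩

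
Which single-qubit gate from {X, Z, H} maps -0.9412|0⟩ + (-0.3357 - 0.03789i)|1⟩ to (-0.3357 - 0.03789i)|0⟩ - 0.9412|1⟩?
X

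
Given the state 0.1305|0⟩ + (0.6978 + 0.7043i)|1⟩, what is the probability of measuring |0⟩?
0.01703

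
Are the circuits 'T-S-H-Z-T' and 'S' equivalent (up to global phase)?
No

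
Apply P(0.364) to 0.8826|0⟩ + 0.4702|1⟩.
0.8826|0⟩ + (0.4394 + 0.1674i)|1⟩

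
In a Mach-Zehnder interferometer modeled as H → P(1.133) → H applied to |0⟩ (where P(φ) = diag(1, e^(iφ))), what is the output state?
(0.712 + 0.4528i)|0⟩ + (0.288 - 0.4528i)|1⟩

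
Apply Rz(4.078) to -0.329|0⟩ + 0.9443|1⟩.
(0.1485 + 0.2936i)|0⟩ + (-0.4261 + 0.8427i)|1⟩

Rz(4.078) = [[e^(−iθ/2), 0], [0, e^(iθ/2)]] with e^(±iθ/2) = cos(θ/2) ± i·sin(θ/2); θ = 4.078, cos(θ/2) ≈ -0.451284, sin(θ/2) ≈ 0.89238.
With a = amp(|0⟩) = -0.329 and b = amp(|1⟩) = 0.9443:
new amp(|0⟩) = (-0.451284 - 0.89238i)·a = (0.1485 + 0.2936i)
new amp(|1⟩) = (-0.451284 + 0.89238i)·b = (-0.4261 + 0.8427i)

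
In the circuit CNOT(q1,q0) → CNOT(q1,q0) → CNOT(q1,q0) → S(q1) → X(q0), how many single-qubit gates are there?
2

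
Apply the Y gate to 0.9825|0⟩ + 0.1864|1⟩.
-0.1864i|0⟩ + 0.9825i|1⟩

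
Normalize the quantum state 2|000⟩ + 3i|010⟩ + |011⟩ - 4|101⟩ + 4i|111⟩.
0.2949|000⟩ + 0.4423i|010⟩ + 0.1474|011⟩ - 0.5898|101⟩ + 0.5898i|111⟩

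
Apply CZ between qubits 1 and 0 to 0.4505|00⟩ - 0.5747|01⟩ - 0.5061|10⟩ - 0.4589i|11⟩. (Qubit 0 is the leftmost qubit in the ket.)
0.4505|00⟩ - 0.5747|01⟩ - 0.5061|10⟩ + 0.4589i|11⟩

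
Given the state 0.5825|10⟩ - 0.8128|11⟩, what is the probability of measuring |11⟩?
0.6606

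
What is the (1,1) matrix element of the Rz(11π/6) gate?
(-0.9659 + 0.2588i)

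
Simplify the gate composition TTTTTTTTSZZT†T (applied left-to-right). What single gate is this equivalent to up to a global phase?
S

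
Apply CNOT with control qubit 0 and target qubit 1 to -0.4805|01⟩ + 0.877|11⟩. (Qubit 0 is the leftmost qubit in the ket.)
-0.4805|01⟩ + 0.877|10⟩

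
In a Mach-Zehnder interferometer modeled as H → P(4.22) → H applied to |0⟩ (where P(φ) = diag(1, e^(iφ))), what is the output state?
(0.2636 - 0.4406i)|0⟩ + (0.7364 + 0.4406i)|1⟩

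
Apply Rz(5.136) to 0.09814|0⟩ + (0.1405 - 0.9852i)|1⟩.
(-0.08243 - 0.05326i)|0⟩ + (0.4166 + 0.9038i)|1⟩

Rz(5.136) = [[e^(−iθ/2), 0], [0, e^(iθ/2)]] with e^(±iθ/2) = cos(θ/2) ± i·sin(θ/2); θ = 5.136, cos(θ/2) ≈ -0.839957, sin(θ/2) ≈ 0.542653.
With a = amp(|0⟩) = 0.09814 and b = amp(|1⟩) = (0.1405 - 0.9852i):
new amp(|0⟩) = (-0.839957 - 0.542653i)·a = (-0.08243 - 0.05326i)
new amp(|1⟩) = (-0.839957 + 0.542653i)·b = (0.4166 + 0.9038i)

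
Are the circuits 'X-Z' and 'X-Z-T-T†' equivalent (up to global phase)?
Yes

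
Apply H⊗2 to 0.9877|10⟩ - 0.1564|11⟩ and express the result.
0.4157|00⟩ + 0.5721|01⟩ - 0.4157|10⟩ - 0.5721|11⟩

H⊗2 gives amp(|y⟩) = (1/2) Σ_x (−1)^(x·y) amp(|x⟩), where x·y is the number of positions in which both x and y have a 1.
|00⟩: (0.9877 - 0.1564)/2 = 0.4157
|01⟩: (0.9877 + 0.1564)/2 = 0.5721
|10⟩: (-0.9877 + 0.1564)/2 = -0.4157
|11⟩: (-0.9877 - 0.1564)/2 = -0.5721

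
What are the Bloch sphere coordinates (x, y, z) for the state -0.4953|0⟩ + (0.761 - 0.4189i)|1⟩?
(-0.7538, 0.415, -0.5093)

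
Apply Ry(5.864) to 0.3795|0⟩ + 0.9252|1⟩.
-0.5637|0⟩ - 0.826|1⟩

Ry(5.864) = [[cos(θ/2), −sin(θ/2)], [sin(θ/2), cos(θ/2)]]; θ = 5.864, cos(θ/2) ≈ -0.978116, sin(θ/2) ≈ 0.208061.
With a = amp(|0⟩) = 0.3795 and b = amp(|1⟩) = 0.9252:
new amp(|0⟩) = (-0.978116)·a + (-0.208061)·b = -0.5637
new amp(|1⟩) = (0.208061)·a + (-0.978116)·b = -0.826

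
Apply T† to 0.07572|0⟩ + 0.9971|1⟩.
0.07572|0⟩ + (0.7051 - 0.7051i)|1⟩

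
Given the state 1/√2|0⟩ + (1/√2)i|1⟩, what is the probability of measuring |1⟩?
1/2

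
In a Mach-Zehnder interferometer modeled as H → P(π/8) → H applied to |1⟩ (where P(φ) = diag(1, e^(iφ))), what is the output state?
(0.03806 - 0.1913i)|0⟩ + (0.9619 + 0.1913i)|1⟩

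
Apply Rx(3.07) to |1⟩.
-0.9994i|0⟩ + 0.03579|1⟩

Rx(3.07) = [[cos(θ/2), −i·sin(θ/2)], [−i·sin(θ/2), cos(θ/2)]]; θ = 3.07, cos(θ/2) ≈ 0.0357887, sin(θ/2) ≈ 0.999359.
With a = amp(|0⟩) = 0 and b = amp(|1⟩) = 1:
new amp(|0⟩) = (0.0357887)·a + (-0.999359i)·b = -0.9994i
new amp(|1⟩) = (-0.999359i)·a + (0.0357887)·b = 0.03579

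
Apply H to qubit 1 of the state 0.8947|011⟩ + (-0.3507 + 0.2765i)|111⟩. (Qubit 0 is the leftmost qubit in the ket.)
0.6326|001⟩ - 0.6326|011⟩ + (-0.248 + 0.1955i)|101⟩ + (0.248 - 0.1955i)|111⟩

H on qubit 1 mixes each pair of kets that differ only in qubit 1: amplitudes (a, b) of (|…0…⟩, |…1…⟩) become ((a + b)/√2, (a − b)/√2). Kets absent from the input have amplitude 0.
(|001⟩, |011⟩): (a, b) = (0, 0.8947) → (0.6326, -0.6326)
(|101⟩, |111⟩): (a, b) = (0, (-0.3507 + 0.2765i)) → ((-0.248 + 0.1955i), (0.248 - 0.1955i))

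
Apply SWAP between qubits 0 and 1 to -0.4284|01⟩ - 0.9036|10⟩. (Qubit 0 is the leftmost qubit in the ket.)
-0.9036|01⟩ - 0.4284|10⟩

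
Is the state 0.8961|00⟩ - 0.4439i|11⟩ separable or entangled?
Entangled

Writing the state as a|00⟩ + b|01⟩ + c|10⟩ + d|11⟩, it is a product state iff ad − bc = 0.
Here (a, b, c, d) = (0.8961, 0, 0, -0.4439i): ad − bc = (0.8961)(-0.4439i) − (0)(0) = -0.3978i ≠ 0, so the state is entangled.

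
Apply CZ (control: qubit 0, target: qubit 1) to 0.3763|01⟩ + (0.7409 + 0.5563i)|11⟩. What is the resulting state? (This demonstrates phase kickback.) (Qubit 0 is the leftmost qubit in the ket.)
0.3763|01⟩ + (-0.7409 - 0.5563i)|11⟩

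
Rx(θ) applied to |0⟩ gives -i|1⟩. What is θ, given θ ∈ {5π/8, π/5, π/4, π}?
π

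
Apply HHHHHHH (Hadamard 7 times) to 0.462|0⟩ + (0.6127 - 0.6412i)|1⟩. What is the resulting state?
(0.7599 - 0.4534i)|0⟩ + (-0.1066 + 0.4534i)|1⟩

H² = I, so H^7 = H: a single Hadamard. With (a, b) = (0.462, (0.6127 - 0.6412i)), H gives ((a + b)/√2, (a − b)/√2) = ((0.7599 - 0.4534i), (-0.1066 + 0.4534i)).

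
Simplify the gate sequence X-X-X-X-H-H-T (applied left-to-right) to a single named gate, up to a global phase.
T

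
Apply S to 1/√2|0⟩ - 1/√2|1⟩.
1/√2|0⟩ - (1/√2)i|1⟩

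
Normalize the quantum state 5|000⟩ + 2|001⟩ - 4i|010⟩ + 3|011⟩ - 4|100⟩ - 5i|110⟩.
0.513|000⟩ + 0.2052|001⟩ - 0.4104i|010⟩ + 0.3078|011⟩ - 0.4104|100⟩ - 0.513i|110⟩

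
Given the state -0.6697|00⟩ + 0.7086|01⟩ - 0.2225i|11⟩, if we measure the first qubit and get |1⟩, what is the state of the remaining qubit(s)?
-i|1⟩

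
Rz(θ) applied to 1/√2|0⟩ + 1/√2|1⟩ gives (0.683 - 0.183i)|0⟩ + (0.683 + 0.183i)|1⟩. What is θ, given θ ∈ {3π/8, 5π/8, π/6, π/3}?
π/6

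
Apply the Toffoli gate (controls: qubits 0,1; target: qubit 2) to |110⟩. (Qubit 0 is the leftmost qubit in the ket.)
|111⟩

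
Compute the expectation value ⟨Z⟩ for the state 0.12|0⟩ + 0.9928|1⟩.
-0.9713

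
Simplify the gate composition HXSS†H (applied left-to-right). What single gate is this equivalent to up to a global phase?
Z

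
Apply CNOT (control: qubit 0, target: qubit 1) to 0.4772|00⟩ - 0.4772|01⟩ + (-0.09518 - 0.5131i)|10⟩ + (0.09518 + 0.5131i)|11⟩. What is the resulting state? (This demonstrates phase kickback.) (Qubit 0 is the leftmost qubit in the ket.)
0.4772|00⟩ - 0.4772|01⟩ + (0.09518 + 0.5131i)|10⟩ + (-0.09518 - 0.5131i)|11⟩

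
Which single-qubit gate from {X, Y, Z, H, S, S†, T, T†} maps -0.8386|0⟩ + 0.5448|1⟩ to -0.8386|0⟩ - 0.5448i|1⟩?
S†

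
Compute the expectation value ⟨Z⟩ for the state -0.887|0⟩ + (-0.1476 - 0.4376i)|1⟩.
0.5735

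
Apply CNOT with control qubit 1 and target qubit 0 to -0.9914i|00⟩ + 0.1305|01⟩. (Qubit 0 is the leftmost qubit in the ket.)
-0.9914i|00⟩ + 0.1305|11⟩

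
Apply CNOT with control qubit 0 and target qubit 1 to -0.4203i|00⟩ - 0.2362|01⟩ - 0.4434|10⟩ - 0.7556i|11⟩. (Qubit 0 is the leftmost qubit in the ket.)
-0.4203i|00⟩ - 0.2362|01⟩ - 0.7556i|10⟩ - 0.4434|11⟩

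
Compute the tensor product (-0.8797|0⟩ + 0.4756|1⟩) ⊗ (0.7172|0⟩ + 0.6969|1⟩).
-0.6309|00⟩ - 0.6131|01⟩ + 0.3411|10⟩ + 0.3314|11⟩

amp(|b₁b₂…⟩) = product of the factor amplitudes for bits b₁, b₂, …; only kets whose every factor amplitude is nonzero survive.
|00⟩: (-0.8797)(0.7172) = -0.6309
|01⟩: (-0.8797)(0.6969) = -0.6131
|10⟩: (0.4756)(0.7172) = 0.3411
|11⟩: (0.4756)(0.6969) = 0.3314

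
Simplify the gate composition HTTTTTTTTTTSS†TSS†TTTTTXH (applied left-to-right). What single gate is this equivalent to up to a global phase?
Z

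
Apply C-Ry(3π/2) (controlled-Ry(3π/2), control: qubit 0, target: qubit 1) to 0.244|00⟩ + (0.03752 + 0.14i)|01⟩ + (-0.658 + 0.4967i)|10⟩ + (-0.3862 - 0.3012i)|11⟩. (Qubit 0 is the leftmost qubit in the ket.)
0.244|00⟩ + (0.03752 + 0.14i)|01⟩ + (0.7384 - 0.1382i)|10⟩ + (-0.1922 + 0.5642i)|11⟩

C-Ry(3π/2) leaves the control-|0⟩ kets |00⟩, |01⟩ unchanged and applies Ry(3π/2) to qubit 1 on the control-|1⟩ pair (|10⟩, |11⟩).
Ry(3π/2) = [[cos(θ/2), −sin(θ/2)], [sin(θ/2), cos(θ/2)]]; θ = 3π/2, cos(θ/2) ≈ -0.707107, sin(θ/2) ≈ 0.707107.
With a = amp(|10⟩) = (-0.658 + 0.4967i) and b = amp(|11⟩) = (-0.3862 - 0.3012i):
new amp(|10⟩) = (-0.707107)·a + (-0.707107)·b = (0.7384 - 0.1382i)
new amp(|11⟩) = (0.707107)·a + (-0.707107)·b = (-0.1922 + 0.5642i)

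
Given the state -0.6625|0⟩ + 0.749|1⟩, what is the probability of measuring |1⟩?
0.561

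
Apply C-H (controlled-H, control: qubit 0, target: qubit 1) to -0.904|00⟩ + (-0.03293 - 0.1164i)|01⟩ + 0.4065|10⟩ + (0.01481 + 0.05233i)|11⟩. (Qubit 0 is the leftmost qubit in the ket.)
-0.904|00⟩ + (-0.03293 - 0.1164i)|01⟩ + (0.2979 + 0.037i)|10⟩ + (0.277 - 0.037i)|11⟩

C-H leaves the control-|0⟩ kets |00⟩, |01⟩ unchanged and applies H to qubit 1 on the control-|1⟩ pair (|10⟩, |11⟩).
H = [[1/√2, 1/√2], [1/√2, -1/√2]].
With a = amp(|10⟩) = 0.4065 and b = amp(|11⟩) = (0.01481 + 0.05233i):
new amp(|10⟩) = (1/√2)·a + (1/√2)·b = (0.2979 + 0.037i)
new amp(|11⟩) = (1/√2)·a + (-1/√2)·b = (0.277 - 0.037i)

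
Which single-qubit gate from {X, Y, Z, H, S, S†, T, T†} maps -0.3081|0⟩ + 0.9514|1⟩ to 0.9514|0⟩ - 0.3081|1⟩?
X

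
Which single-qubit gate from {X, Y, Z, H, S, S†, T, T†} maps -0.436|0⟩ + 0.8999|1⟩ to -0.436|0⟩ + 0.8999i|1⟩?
S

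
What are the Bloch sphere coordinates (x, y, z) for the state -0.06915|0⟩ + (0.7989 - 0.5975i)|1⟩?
(-0.1105, 0.08263, -0.9905)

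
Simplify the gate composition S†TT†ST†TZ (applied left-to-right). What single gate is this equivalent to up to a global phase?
Z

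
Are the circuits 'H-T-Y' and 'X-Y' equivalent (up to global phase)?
No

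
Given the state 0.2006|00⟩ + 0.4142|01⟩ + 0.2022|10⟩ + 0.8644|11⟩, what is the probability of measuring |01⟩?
0.1716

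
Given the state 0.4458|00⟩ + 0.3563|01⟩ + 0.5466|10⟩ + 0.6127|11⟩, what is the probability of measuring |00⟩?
0.1987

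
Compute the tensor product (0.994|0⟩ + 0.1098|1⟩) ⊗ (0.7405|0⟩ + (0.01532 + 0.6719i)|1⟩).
0.7361|00⟩ + (0.01523 + 0.6679i)|01⟩ + 0.08131|10⟩ + (0.001682 + 0.07377i)|11⟩

amp(|b₁b₂…⟩) = product of the factor amplitudes for bits b₁, b₂, …; only kets whose every factor amplitude is nonzero survive.
|00⟩: (0.994)(0.7405) = 0.7361
|01⟩: (0.994)(0.01532 + 0.6719i) = (0.01523 + 0.6679i)
|10⟩: (0.1098)(0.7405) = 0.08131
|11⟩: (0.1098)(0.01532 + 0.6719i) = (0.001682 + 0.07377i)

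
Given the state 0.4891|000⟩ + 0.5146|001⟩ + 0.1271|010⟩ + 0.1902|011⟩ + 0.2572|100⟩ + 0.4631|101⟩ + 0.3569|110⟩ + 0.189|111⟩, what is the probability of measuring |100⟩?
0.06615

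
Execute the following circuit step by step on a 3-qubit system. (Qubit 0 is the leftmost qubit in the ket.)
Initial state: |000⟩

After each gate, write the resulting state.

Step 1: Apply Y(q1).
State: i|010⟩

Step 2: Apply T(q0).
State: i|010⟩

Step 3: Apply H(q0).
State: (1/√2)i|010⟩ + (1/√2)i|110⟩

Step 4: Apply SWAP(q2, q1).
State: (1/√2)i|001⟩ + (1/√2)i|101⟩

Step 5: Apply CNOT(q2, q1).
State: (1/√2)i|011⟩ + (1/√2)i|111⟩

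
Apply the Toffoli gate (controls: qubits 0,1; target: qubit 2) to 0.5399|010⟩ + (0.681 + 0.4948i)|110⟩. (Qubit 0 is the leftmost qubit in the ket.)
0.5399|010⟩ + (0.681 + 0.4948i)|111⟩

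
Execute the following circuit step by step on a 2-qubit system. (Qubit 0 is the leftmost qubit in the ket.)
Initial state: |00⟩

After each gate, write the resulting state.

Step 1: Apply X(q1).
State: |01⟩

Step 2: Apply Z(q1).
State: -|01⟩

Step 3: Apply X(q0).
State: -|11⟩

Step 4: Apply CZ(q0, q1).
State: |11⟩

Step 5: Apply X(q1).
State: |10⟩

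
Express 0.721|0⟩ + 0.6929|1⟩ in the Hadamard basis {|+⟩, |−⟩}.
0.9998|+⟩ + 0.01987|−⟩

With |ψ⟩ = α|0⟩ + β|1⟩, the Hadamard-basis coefficients are ⟨+|ψ⟩ = (α + β)/√2 and ⟨−|ψ⟩ = (α − β)/√2.
Here α = 0.721, β = 0.6929: (α + β)/√2 = 0.9998, (α − β)/√2 = 0.01987.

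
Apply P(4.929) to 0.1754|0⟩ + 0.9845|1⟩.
0.1754|0⟩ + (0.2116 - 0.9615i)|1⟩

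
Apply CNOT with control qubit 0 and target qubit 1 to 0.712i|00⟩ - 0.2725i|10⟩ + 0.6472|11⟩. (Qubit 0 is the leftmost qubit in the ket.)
0.712i|00⟩ + 0.6472|10⟩ - 0.2725i|11⟩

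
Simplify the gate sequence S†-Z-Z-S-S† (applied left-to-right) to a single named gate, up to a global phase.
S†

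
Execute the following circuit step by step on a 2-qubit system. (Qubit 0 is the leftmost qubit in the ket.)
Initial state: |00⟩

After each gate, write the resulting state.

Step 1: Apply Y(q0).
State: i|10⟩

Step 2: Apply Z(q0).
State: -i|10⟩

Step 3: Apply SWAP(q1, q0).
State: -i|01⟩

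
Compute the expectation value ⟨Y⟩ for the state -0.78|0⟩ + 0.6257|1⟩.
0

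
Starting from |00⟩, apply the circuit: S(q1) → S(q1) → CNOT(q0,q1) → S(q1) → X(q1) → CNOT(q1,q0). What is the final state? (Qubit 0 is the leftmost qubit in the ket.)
|11⟩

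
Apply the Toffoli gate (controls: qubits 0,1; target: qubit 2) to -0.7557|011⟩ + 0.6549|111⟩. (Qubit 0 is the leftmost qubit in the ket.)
-0.7557|011⟩ + 0.6549|110⟩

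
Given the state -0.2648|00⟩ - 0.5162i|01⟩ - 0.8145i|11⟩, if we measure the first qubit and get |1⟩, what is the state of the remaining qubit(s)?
-i|1⟩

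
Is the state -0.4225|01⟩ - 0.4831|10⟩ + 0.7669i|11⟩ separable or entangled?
Entangled

Writing the state as a|00⟩ + b|01⟩ + c|10⟩ + d|11⟩, it is a product state iff ad − bc = 0.
Here (a, b, c, d) = (0, -0.4225, -0.4831, 0.7669i): ad − bc = (0)(0.7669i) − (-0.4225)(-0.4831) = -0.2041 ≠ 0, so the state is entangled.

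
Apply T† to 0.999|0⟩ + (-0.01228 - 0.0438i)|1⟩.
0.999|0⟩ + (-0.03965 - 0.02229i)|1⟩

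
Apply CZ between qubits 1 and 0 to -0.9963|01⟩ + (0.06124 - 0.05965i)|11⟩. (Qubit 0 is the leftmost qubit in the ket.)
-0.9963|01⟩ + (-0.06124 + 0.05965i)|11⟩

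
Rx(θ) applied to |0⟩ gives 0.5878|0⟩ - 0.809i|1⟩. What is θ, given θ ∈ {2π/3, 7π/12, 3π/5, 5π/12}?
3π/5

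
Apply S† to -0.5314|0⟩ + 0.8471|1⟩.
-0.5314|0⟩ - 0.8471i|1⟩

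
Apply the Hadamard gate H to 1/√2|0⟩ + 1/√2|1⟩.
|0⟩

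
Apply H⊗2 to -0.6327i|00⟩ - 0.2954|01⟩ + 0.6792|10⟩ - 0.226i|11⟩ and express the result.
(0.1919 - 0.4294i)|00⟩ + (0.4873 - 0.2034i)|01⟩ + (-0.4873 - 0.2034i)|10⟩ + (-0.1919 - 0.4294i)|11⟩

H⊗2 gives amp(|y⟩) = (1/2) Σ_x (−1)^(x·y) amp(|x⟩), where x·y is the number of positions in which both x and y have a 1.
|00⟩: (-0.6327i - 0.2954 + 0.6792 - 0.226i)/2 = (0.1919 - 0.4294i)
|01⟩: (-0.6327i + 0.2954 + 0.6792 + 0.226i)/2 = (0.4873 - 0.2034i)
|10⟩: (-0.6327i - 0.2954 - 0.6792 + 0.226i)/2 = (-0.4873 - 0.2034i)
|11⟩: (-0.6327i + 0.2954 - 0.6792 - 0.226i)/2 = (-0.1919 - 0.4294i)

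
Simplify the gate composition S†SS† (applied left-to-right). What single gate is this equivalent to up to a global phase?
S†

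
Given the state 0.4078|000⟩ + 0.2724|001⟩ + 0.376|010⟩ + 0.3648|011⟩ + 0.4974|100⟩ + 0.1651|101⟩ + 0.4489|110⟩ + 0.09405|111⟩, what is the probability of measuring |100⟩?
0.2474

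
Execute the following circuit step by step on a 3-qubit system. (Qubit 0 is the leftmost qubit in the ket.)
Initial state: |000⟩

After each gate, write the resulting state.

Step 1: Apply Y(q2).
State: i|001⟩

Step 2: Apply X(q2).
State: i|000⟩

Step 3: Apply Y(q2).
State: -|001⟩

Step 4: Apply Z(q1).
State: -|001⟩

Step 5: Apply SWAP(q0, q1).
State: -|001⟩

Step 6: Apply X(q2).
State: -|000⟩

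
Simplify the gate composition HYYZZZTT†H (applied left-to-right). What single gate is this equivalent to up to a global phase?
X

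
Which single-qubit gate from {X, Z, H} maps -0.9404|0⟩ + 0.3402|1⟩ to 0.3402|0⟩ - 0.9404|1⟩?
X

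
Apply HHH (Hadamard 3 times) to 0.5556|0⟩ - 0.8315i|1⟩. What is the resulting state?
(0.3929 - 0.588i)|0⟩ + (0.3929 + 0.588i)|1⟩

H² = I, so H^3 = H: a single Hadamard. With (a, b) = (0.5556, -0.8315i), H gives ((a + b)/√2, (a − b)/√2) = ((0.3929 - 0.588i), (0.3929 + 0.588i)).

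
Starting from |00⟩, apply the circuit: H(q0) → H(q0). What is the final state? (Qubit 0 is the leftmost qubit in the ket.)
|00⟩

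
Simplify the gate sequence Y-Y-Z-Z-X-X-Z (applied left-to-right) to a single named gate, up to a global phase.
Z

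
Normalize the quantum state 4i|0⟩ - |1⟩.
0.9701i|0⟩ - 0.2425|1⟩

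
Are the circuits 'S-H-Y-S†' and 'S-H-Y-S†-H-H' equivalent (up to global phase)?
Yes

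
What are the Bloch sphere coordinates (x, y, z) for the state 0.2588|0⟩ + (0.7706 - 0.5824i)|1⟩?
(0.3989, -0.3015, -0.866)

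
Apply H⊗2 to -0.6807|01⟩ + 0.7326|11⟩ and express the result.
0.02595|00⟩ - 0.02595|01⟩ - 0.7067|10⟩ + 0.7067|11⟩

H⊗2 gives amp(|y⟩) = (1/2) Σ_x (−1)^(x·y) amp(|x⟩), where x·y is the number of positions in which both x and y have a 1.
|00⟩: (-0.6807 + 0.7326)/2 = 0.02595
|01⟩: (0.6807 - 0.7326)/2 = -0.02595
|10⟩: (-0.6807 - 0.7326)/2 = -0.7067
|11⟩: (0.6807 + 0.7326)/2 = 0.7067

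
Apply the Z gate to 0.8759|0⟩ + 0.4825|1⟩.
0.8759|0⟩ - 0.4825|1⟩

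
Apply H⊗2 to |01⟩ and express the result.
1/2|00⟩ - 1/2|01⟩ + 1/2|10⟩ - 1/2|11⟩

H⊗2 gives amp(|y⟩) = (1/2) Σ_x (−1)^(x·y) amp(|x⟩), where x·y is the number of positions in which both x and y have a 1.
|00⟩: (1)/2 = 1/2
|01⟩: (-1)/2 = -1/2
|10⟩: (1)/2 = 1/2
|11⟩: (-1)/2 = -1/2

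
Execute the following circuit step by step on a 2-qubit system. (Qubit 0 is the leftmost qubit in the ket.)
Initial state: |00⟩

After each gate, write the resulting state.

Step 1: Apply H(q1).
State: 1/√2|00⟩ + 1/√2|01⟩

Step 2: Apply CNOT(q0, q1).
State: 1/√2|00⟩ + 1/√2|01⟩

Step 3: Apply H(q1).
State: |00⟩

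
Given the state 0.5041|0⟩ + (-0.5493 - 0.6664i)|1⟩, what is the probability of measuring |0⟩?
0.2541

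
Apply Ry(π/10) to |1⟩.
-0.1564|0⟩ + 0.9877|1⟩

Ry(π/10) = [[cos(θ/2), −sin(θ/2)], [sin(θ/2), cos(θ/2)]]; θ = π/10, cos(θ/2) ≈ 0.987688, sin(θ/2) ≈ 0.156434.
With a = amp(|0⟩) = 0 and b = amp(|1⟩) = 1:
new amp(|0⟩) = (0.987688)·a + (-0.156434)·b = -0.1564
new amp(|1⟩) = (0.156434)·a + (0.987688)·b = 0.9877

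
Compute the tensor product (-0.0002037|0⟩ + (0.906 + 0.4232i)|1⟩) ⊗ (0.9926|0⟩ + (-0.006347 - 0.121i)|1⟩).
-0.0002022|00⟩ + (0.000001293 + 0.00002465i)|01⟩ + (0.8993 + 0.4201i)|10⟩ + (0.04546 - 0.1123i)|11⟩

amp(|b₁b₂…⟩) = product of the factor amplitudes for bits b₁, b₂, …; only kets whose every factor amplitude is nonzero survive.
|00⟩: (-0.0002037)(0.9926) = -0.0002022
|01⟩: (-0.0002037)(-0.006347 - 0.121i) = (0.000001293 + 0.00002465i)
|10⟩: (0.906 + 0.4232i)(0.9926) = (0.8993 + 0.4201i)
|11⟩: (0.906 + 0.4232i)(-0.006347 - 0.121i) = (0.04546 - 0.1123i)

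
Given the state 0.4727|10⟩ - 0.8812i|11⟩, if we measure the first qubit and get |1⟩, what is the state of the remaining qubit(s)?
0.4727|0⟩ - 0.8812i|1⟩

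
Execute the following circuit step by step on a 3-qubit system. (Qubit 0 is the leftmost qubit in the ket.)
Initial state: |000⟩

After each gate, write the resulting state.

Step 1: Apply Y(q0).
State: i|100⟩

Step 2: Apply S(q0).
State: -|100⟩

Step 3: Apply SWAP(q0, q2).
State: -|001⟩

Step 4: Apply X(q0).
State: -|101⟩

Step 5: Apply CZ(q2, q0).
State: |101⟩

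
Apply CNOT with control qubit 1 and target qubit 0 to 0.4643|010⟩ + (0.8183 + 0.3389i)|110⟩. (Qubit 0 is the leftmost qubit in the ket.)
(0.8183 + 0.3389i)|010⟩ + 0.4643|110⟩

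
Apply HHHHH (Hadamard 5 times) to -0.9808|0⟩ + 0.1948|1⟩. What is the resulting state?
-0.5558|0⟩ - 0.8313|1⟩

H² = I, so H^5 = H: a single Hadamard. With (a, b) = (-0.9808, 0.1948), H gives ((a + b)/√2, (a − b)/√2) = (-0.5558, -0.8313).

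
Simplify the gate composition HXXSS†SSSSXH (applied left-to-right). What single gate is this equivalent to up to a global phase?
Z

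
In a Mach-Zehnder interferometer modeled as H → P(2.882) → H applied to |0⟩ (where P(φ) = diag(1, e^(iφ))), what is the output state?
(0.01675 + 0.1283i)|0⟩ + (0.9832 - 0.1283i)|1⟩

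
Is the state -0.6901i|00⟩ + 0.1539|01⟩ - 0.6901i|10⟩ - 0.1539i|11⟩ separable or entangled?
Entangled

Writing the state as a|00⟩ + b|01⟩ + c|10⟩ + d|11⟩, it is a product state iff ad − bc = 0.
Here (a, b, c, d) = (-0.6901i, 0.1539, -0.6901i, -0.1539i): ad − bc = (-0.6901i)(-0.1539i) − (0.1539)(-0.6901i) = (-0.1062 + 0.1062i) ≠ 0, so the state is entangled.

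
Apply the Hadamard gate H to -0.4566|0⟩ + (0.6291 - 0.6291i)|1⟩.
(0.122 - 0.4448i)|0⟩ + (-0.7677 + 0.4448i)|1⟩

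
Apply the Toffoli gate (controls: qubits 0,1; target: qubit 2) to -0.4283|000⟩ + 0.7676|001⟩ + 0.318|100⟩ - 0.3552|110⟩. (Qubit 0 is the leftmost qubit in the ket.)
-0.4283|000⟩ + 0.7676|001⟩ + 0.318|100⟩ - 0.3552|111⟩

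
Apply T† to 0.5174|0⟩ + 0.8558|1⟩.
0.5174|0⟩ + (0.6051 - 0.6051i)|1⟩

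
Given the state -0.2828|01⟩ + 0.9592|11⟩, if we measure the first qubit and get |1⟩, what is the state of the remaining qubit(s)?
|1⟩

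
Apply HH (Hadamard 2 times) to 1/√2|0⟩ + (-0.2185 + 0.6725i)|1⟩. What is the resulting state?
1/√2|0⟩ + (-0.2185 + 0.6725i)|1⟩

H² = I, so an even number of Hadamards cancels: H^2 = I and the state is unchanged.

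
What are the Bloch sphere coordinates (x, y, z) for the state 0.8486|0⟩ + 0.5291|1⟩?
(0.898, 0, 0.4402)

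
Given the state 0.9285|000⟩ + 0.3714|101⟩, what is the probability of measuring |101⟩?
0.1379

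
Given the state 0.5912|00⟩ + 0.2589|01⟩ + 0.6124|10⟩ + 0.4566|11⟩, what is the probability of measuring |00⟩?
0.3495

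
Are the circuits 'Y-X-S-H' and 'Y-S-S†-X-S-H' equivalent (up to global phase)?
Yes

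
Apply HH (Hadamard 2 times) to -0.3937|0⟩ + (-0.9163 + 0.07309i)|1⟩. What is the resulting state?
-0.3937|0⟩ + (-0.9163 + 0.07309i)|1⟩

H² = I, so an even number of Hadamards cancels: H^2 = I and the state is unchanged.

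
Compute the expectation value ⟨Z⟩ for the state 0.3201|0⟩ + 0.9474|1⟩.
-0.7951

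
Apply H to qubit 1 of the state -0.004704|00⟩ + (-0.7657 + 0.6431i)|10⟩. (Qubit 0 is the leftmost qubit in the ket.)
-0.003326|00⟩ - 0.003326|01⟩ + (-0.5414 + 0.4547i)|10⟩ + (-0.5414 + 0.4547i)|11⟩

H on qubit 1 mixes each pair of kets that differ only in qubit 1: amplitudes (a, b) of (|…0…⟩, |…1…⟩) become ((a + b)/√2, (a − b)/√2). Kets absent from the input have amplitude 0.
(|00⟩, |01⟩): (a, b) = (-0.004704, 0) → (-0.003326, -0.003326)
(|10⟩, |11⟩): (a, b) = ((-0.7657 + 0.6431i), 0) → ((-0.5414 + 0.4547i), (-0.5414 + 0.4547i))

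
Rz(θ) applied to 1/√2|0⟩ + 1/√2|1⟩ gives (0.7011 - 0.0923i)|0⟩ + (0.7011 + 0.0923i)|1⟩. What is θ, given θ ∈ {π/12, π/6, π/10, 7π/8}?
π/12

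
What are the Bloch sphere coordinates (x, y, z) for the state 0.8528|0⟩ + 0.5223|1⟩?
(0.8908, 0, 0.4545)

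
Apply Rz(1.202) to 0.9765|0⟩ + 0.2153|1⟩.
(0.8054 - 0.5522i)|0⟩ + (0.1776 + 0.1217i)|1⟩

Rz(1.202) = [[e^(−iθ/2), 0], [0, e^(iθ/2)]] with e^(±iθ/2) = cos(θ/2) ± i·sin(θ/2); θ = 1.202, cos(θ/2) ≈ 0.824771, sin(θ/2) ≈ 0.565468.
With a = amp(|0⟩) = 0.9765 and b = amp(|1⟩) = 0.2153:
new amp(|0⟩) = (0.824771 - 0.565468i)·a = (0.8054 - 0.5522i)
new amp(|1⟩) = (0.824771 + 0.565468i)·b = (0.1776 + 0.1217i)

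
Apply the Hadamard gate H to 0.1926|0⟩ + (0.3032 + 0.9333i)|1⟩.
(0.3506 + 0.6599i)|0⟩ + (-0.07821 - 0.6599i)|1⟩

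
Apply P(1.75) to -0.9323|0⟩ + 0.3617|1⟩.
-0.9323|0⟩ + (-0.06447 + 0.3559i)|1⟩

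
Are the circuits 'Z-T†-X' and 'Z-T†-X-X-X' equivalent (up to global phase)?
Yes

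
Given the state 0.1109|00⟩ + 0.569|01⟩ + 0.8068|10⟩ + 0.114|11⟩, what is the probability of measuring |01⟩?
0.3238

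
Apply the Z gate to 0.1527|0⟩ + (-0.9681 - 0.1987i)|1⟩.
0.1527|0⟩ + (0.9681 + 0.1987i)|1⟩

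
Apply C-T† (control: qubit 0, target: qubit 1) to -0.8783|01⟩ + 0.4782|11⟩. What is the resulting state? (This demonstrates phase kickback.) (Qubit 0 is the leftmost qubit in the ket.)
-0.8783|01⟩ + (0.3381 - 0.3381i)|11⟩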